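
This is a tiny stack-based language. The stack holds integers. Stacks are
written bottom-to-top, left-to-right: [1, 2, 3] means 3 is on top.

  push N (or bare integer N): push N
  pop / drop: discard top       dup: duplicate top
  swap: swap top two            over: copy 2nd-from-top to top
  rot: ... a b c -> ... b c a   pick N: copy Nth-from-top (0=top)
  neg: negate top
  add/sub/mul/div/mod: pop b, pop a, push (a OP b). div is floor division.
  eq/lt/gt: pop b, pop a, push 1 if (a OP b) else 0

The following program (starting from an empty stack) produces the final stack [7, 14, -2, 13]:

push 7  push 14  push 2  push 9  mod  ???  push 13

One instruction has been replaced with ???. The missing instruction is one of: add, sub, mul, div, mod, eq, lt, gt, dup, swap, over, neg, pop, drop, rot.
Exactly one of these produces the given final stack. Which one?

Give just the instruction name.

Stack before ???: [7, 14, 2]
Stack after ???:  [7, 14, -2]
The instruction that transforms [7, 14, 2] -> [7, 14, -2] is: neg

Answer: neg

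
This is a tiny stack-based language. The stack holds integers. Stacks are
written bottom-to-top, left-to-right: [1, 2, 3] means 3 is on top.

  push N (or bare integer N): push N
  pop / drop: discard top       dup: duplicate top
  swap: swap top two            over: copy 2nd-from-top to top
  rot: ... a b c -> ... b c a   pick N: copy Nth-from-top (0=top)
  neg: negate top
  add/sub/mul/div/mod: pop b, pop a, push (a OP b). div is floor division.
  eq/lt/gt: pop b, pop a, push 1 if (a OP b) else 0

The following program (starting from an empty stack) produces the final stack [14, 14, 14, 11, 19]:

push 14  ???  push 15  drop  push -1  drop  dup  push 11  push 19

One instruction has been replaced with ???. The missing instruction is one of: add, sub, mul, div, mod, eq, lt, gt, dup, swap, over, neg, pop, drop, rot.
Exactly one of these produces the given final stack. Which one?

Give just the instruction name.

Stack before ???: [14]
Stack after ???:  [14, 14]
The instruction that transforms [14] -> [14, 14] is: dup

Answer: dup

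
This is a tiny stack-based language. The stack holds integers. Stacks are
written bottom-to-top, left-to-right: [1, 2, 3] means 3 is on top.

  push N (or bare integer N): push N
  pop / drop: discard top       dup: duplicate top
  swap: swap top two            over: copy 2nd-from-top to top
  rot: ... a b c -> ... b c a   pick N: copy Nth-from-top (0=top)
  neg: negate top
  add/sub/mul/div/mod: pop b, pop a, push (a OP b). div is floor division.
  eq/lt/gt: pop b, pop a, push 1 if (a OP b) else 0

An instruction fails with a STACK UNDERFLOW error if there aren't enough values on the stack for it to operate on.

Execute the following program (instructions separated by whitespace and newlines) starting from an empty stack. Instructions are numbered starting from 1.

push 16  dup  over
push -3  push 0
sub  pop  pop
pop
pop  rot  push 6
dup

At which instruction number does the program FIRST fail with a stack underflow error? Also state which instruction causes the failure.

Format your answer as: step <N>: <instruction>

Answer: step 11: rot

Derivation:
Step 1 ('push 16'): stack = [16], depth = 1
Step 2 ('dup'): stack = [16, 16], depth = 2
Step 3 ('over'): stack = [16, 16, 16], depth = 3
Step 4 ('push -3'): stack = [16, 16, 16, -3], depth = 4
Step 5 ('push 0'): stack = [16, 16, 16, -3, 0], depth = 5
Step 6 ('sub'): stack = [16, 16, 16, -3], depth = 4
Step 7 ('pop'): stack = [16, 16, 16], depth = 3
Step 8 ('pop'): stack = [16, 16], depth = 2
Step 9 ('pop'): stack = [16], depth = 1
Step 10 ('pop'): stack = [], depth = 0
Step 11 ('rot'): needs 3 value(s) but depth is 0 — STACK UNDERFLOW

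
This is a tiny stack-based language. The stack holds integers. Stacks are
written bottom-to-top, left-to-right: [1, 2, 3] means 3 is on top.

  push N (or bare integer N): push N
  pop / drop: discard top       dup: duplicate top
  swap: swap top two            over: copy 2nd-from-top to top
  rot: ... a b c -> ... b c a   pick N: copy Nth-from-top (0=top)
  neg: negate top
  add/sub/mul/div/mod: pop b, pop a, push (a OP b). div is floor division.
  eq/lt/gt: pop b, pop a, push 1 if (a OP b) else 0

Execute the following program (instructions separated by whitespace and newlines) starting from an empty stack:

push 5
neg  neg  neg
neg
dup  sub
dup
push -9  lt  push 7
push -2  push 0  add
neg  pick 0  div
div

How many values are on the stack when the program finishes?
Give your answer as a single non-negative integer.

Answer: 3

Derivation:
After 'push 5': stack = [5] (depth 1)
After 'neg': stack = [-5] (depth 1)
After 'neg': stack = [5] (depth 1)
After 'neg': stack = [-5] (depth 1)
After 'neg': stack = [5] (depth 1)
After 'dup': stack = [5, 5] (depth 2)
After 'sub': stack = [0] (depth 1)
After 'dup': stack = [0, 0] (depth 2)
After 'push -9': stack = [0, 0, -9] (depth 3)
After 'lt': stack = [0, 0] (depth 2)
After 'push 7': stack = [0, 0, 7] (depth 3)
After 'push -2': stack = [0, 0, 7, -2] (depth 4)
After 'push 0': stack = [0, 0, 7, -2, 0] (depth 5)
After 'add': stack = [0, 0, 7, -2] (depth 4)
After 'neg': stack = [0, 0, 7, 2] (depth 4)
After 'pick 0': stack = [0, 0, 7, 2, 2] (depth 5)
After 'div': stack = [0, 0, 7, 1] (depth 4)
After 'div': stack = [0, 0, 7] (depth 3)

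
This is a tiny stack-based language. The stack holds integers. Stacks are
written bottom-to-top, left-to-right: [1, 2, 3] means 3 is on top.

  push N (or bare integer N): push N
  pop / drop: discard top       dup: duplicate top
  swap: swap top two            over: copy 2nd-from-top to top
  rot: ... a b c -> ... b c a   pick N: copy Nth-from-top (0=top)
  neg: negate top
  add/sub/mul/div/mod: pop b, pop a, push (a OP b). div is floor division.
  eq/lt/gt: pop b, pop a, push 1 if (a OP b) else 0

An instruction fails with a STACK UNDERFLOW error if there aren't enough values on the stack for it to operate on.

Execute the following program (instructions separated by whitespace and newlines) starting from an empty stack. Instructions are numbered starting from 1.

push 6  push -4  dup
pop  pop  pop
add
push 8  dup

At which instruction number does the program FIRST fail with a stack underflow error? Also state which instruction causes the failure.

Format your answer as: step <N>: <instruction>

Step 1 ('push 6'): stack = [6], depth = 1
Step 2 ('push -4'): stack = [6, -4], depth = 2
Step 3 ('dup'): stack = [6, -4, -4], depth = 3
Step 4 ('pop'): stack = [6, -4], depth = 2
Step 5 ('pop'): stack = [6], depth = 1
Step 6 ('pop'): stack = [], depth = 0
Step 7 ('add'): needs 2 value(s) but depth is 0 — STACK UNDERFLOW

Answer: step 7: add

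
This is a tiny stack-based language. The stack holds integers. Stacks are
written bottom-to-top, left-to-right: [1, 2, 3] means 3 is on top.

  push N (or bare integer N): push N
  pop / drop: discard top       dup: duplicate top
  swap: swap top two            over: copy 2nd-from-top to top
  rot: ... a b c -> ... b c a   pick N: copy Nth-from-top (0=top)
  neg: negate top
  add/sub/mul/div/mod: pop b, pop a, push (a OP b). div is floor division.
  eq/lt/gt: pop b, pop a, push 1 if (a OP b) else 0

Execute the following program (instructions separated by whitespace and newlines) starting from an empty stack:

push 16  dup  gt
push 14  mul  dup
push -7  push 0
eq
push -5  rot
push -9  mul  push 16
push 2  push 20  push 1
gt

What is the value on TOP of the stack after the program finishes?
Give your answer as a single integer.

After 'push 16': [16]
After 'dup': [16, 16]
After 'gt': [0]
After 'push 14': [0, 14]
After 'mul': [0]
After 'dup': [0, 0]
After 'push -7': [0, 0, -7]
After 'push 0': [0, 0, -7, 0]
After 'eq': [0, 0, 0]
After 'push -5': [0, 0, 0, -5]
After 'rot': [0, 0, -5, 0]
After 'push -9': [0, 0, -5, 0, -9]
After 'mul': [0, 0, -5, 0]
After 'push 16': [0, 0, -5, 0, 16]
After 'push 2': [0, 0, -5, 0, 16, 2]
After 'push 20': [0, 0, -5, 0, 16, 2, 20]
After 'push 1': [0, 0, -5, 0, 16, 2, 20, 1]
After 'gt': [0, 0, -5, 0, 16, 2, 1]

Answer: 1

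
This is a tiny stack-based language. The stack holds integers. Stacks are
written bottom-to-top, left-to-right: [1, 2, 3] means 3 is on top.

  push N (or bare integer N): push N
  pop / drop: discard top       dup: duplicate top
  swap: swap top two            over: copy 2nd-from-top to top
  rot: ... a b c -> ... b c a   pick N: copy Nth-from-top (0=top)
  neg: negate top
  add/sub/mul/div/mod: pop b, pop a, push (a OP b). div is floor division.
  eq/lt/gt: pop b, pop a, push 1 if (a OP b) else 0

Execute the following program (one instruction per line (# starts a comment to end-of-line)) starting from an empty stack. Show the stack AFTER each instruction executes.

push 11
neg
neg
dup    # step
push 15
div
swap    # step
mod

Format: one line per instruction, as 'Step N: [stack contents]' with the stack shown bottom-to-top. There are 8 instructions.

Step 1: [11]
Step 2: [-11]
Step 3: [11]
Step 4: [11, 11]
Step 5: [11, 11, 15]
Step 6: [11, 0]
Step 7: [0, 11]
Step 8: [0]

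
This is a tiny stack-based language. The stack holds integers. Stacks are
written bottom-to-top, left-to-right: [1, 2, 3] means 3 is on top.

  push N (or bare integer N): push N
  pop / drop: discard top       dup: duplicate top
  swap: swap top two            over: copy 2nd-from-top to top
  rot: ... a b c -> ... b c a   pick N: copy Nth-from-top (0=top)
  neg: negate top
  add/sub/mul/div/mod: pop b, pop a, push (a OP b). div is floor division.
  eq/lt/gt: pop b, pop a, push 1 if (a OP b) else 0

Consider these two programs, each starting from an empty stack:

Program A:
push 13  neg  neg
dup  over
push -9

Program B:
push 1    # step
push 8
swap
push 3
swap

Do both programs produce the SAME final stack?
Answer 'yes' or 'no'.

Program A trace:
  After 'push 13': [13]
  After 'neg': [-13]
  After 'neg': [13]
  After 'dup': [13, 13]
  After 'over': [13, 13, 13]
  After 'push -9': [13, 13, 13, -9]
Program A final stack: [13, 13, 13, -9]

Program B trace:
  After 'push 1': [1]
  After 'push 8': [1, 8]
  After 'swap': [8, 1]
  After 'push 3': [8, 1, 3]
  After 'swap': [8, 3, 1]
Program B final stack: [8, 3, 1]
Same: no

Answer: no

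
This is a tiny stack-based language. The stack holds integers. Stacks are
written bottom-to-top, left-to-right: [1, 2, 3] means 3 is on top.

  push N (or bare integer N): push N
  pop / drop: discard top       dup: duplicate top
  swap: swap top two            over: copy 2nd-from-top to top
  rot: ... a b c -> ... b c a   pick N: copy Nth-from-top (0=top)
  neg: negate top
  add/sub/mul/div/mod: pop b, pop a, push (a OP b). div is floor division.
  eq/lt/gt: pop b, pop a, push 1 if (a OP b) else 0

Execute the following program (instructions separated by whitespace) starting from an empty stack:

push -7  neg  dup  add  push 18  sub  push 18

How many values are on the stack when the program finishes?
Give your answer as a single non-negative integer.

After 'push -7': stack = [-7] (depth 1)
After 'neg': stack = [7] (depth 1)
After 'dup': stack = [7, 7] (depth 2)
After 'add': stack = [14] (depth 1)
After 'push 18': stack = [14, 18] (depth 2)
After 'sub': stack = [-4] (depth 1)
After 'push 18': stack = [-4, 18] (depth 2)

Answer: 2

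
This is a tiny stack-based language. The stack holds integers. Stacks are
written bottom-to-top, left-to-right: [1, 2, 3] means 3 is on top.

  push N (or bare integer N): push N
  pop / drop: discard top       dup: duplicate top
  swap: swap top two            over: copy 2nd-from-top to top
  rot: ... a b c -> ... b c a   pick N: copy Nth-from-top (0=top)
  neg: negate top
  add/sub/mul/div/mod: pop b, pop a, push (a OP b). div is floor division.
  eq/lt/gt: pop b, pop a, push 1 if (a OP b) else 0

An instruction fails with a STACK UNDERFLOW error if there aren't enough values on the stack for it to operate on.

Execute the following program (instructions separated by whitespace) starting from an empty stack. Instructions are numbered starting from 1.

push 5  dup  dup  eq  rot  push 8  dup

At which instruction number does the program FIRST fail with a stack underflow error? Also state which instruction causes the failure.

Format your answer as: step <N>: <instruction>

Step 1 ('push 5'): stack = [5], depth = 1
Step 2 ('dup'): stack = [5, 5], depth = 2
Step 3 ('dup'): stack = [5, 5, 5], depth = 3
Step 4 ('eq'): stack = [5, 1], depth = 2
Step 5 ('rot'): needs 3 value(s) but depth is 2 — STACK UNDERFLOW

Answer: step 5: rot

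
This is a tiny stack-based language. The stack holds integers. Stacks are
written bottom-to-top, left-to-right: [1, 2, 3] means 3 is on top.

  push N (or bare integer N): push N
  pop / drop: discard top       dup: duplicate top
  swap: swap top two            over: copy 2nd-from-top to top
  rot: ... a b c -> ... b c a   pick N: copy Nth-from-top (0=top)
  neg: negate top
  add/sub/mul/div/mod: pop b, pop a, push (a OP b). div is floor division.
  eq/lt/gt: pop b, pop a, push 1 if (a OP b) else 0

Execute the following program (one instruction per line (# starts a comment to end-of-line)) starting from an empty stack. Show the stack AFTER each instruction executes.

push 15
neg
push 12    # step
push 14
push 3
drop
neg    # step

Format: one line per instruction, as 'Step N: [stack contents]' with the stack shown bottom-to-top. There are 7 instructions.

Step 1: [15]
Step 2: [-15]
Step 3: [-15, 12]
Step 4: [-15, 12, 14]
Step 5: [-15, 12, 14, 3]
Step 6: [-15, 12, 14]
Step 7: [-15, 12, -14]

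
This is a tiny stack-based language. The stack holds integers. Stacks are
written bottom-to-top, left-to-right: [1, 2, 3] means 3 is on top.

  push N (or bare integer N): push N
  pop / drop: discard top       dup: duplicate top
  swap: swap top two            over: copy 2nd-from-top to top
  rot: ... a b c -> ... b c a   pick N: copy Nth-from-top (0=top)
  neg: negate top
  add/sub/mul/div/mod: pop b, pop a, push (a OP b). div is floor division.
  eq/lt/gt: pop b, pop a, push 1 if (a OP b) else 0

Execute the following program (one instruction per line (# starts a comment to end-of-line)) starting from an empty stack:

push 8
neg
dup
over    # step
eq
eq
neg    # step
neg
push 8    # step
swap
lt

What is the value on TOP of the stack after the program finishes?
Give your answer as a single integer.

After 'push 8': [8]
After 'neg': [-8]
After 'dup': [-8, -8]
After 'over': [-8, -8, -8]
After 'eq': [-8, 1]
After 'eq': [0]
After 'neg': [0]
After 'neg': [0]
After 'push 8': [0, 8]
After 'swap': [8, 0]
After 'lt': [0]

Answer: 0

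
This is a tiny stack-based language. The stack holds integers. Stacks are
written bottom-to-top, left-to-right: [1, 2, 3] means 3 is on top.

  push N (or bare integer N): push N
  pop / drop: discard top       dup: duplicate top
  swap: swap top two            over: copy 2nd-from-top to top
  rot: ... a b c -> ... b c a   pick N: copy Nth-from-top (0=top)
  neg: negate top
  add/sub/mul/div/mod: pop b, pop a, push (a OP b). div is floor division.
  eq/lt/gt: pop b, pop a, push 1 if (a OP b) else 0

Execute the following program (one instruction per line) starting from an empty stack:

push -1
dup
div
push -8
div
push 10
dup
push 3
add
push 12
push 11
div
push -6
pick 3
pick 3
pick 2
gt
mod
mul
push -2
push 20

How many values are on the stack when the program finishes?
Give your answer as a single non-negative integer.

Answer: 7

Derivation:
After 'push -1': stack = [-1] (depth 1)
After 'dup': stack = [-1, -1] (depth 2)
After 'div': stack = [1] (depth 1)
After 'push -8': stack = [1, -8] (depth 2)
After 'div': stack = [-1] (depth 1)
After 'push 10': stack = [-1, 10] (depth 2)
After 'dup': stack = [-1, 10, 10] (depth 3)
After 'push 3': stack = [-1, 10, 10, 3] (depth 4)
After 'add': stack = [-1, 10, 13] (depth 3)
After 'push 12': stack = [-1, 10, 13, 12] (depth 4)
  ...
After 'div': stack = [-1, 10, 13, 1] (depth 4)
After 'push -6': stack = [-1, 10, 13, 1, -6] (depth 5)
After 'pick 3': stack = [-1, 10, 13, 1, -6, 10] (depth 6)
After 'pick 3': stack = [-1, 10, 13, 1, -6, 10, 13] (depth 7)
After 'pick 2': stack = [-1, 10, 13, 1, -6, 10, 13, -6] (depth 8)
After 'gt': stack = [-1, 10, 13, 1, -6, 10, 1] (depth 7)
After 'mod': stack = [-1, 10, 13, 1, -6, 0] (depth 6)
After 'mul': stack = [-1, 10, 13, 1, 0] (depth 5)
After 'push -2': stack = [-1, 10, 13, 1, 0, -2] (depth 6)
After 'push 20': stack = [-1, 10, 13, 1, 0, -2, 20] (depth 7)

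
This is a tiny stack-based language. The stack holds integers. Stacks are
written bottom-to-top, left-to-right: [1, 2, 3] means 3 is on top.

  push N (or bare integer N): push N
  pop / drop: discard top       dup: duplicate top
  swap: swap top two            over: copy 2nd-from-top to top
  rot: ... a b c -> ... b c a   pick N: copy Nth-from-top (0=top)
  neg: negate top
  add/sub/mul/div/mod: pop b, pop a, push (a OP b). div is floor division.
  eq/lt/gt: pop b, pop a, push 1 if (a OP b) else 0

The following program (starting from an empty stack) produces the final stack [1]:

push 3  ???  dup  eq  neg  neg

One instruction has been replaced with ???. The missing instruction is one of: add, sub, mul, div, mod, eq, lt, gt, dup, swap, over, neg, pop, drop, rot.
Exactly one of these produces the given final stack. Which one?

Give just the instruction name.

Stack before ???: [3]
Stack after ???:  [-3]
The instruction that transforms [3] -> [-3] is: neg

Answer: neg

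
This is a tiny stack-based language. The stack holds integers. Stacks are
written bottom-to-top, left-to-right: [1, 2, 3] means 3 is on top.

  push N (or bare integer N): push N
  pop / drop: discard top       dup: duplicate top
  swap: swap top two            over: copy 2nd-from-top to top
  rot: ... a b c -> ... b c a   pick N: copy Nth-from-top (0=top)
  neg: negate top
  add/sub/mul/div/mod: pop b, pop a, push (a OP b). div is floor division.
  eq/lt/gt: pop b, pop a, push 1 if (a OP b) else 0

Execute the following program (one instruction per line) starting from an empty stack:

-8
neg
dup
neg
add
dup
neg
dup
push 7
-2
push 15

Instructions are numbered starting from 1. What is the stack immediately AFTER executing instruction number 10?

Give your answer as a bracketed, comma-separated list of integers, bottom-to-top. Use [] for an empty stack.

Step 1 ('-8'): [-8]
Step 2 ('neg'): [8]
Step 3 ('dup'): [8, 8]
Step 4 ('neg'): [8, -8]
Step 5 ('add'): [0]
Step 6 ('dup'): [0, 0]
Step 7 ('neg'): [0, 0]
Step 8 ('dup'): [0, 0, 0]
Step 9 ('push 7'): [0, 0, 0, 7]
Step 10 ('-2'): [0, 0, 0, 7, -2]

Answer: [0, 0, 0, 7, -2]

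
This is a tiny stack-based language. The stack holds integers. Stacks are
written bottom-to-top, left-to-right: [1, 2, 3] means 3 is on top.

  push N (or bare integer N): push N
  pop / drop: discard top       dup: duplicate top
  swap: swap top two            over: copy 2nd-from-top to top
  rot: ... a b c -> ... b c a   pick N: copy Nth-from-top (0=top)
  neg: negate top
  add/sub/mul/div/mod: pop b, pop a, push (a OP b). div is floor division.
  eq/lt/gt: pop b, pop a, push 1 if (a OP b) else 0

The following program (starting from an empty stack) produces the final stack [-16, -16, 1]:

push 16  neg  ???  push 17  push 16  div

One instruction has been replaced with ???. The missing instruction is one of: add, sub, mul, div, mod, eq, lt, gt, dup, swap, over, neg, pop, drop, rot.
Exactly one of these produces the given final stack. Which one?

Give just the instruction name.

Stack before ???: [-16]
Stack after ???:  [-16, -16]
The instruction that transforms [-16] -> [-16, -16] is: dup

Answer: dup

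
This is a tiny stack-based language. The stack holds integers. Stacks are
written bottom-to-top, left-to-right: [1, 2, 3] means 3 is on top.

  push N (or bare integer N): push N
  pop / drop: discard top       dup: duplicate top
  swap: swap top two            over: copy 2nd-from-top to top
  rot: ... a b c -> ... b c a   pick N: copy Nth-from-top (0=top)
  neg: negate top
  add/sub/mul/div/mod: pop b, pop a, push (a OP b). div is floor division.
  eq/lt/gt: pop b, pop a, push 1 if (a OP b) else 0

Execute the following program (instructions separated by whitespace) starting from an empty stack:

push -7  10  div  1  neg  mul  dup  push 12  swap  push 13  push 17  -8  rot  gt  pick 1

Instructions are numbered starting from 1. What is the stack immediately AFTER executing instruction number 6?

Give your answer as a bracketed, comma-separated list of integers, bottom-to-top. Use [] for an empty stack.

Step 1 ('push -7'): [-7]
Step 2 ('10'): [-7, 10]
Step 3 ('div'): [-1]
Step 4 ('1'): [-1, 1]
Step 5 ('neg'): [-1, -1]
Step 6 ('mul'): [1]

Answer: [1]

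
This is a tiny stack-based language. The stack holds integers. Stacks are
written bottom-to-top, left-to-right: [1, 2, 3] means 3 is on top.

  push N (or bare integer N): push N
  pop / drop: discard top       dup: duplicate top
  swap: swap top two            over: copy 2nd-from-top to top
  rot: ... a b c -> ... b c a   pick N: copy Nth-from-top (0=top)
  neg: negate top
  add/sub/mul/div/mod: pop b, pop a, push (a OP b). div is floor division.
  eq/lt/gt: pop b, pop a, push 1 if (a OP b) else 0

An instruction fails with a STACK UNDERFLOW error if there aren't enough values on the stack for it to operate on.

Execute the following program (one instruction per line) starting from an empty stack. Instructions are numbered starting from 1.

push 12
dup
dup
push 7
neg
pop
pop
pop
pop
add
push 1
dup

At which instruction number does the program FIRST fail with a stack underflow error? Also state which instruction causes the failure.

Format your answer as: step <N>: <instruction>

Step 1 ('push 12'): stack = [12], depth = 1
Step 2 ('dup'): stack = [12, 12], depth = 2
Step 3 ('dup'): stack = [12, 12, 12], depth = 3
Step 4 ('push 7'): stack = [12, 12, 12, 7], depth = 4
Step 5 ('neg'): stack = [12, 12, 12, -7], depth = 4
Step 6 ('pop'): stack = [12, 12, 12], depth = 3
Step 7 ('pop'): stack = [12, 12], depth = 2
Step 8 ('pop'): stack = [12], depth = 1
Step 9 ('pop'): stack = [], depth = 0
Step 10 ('add'): needs 2 value(s) but depth is 0 — STACK UNDERFLOW

Answer: step 10: add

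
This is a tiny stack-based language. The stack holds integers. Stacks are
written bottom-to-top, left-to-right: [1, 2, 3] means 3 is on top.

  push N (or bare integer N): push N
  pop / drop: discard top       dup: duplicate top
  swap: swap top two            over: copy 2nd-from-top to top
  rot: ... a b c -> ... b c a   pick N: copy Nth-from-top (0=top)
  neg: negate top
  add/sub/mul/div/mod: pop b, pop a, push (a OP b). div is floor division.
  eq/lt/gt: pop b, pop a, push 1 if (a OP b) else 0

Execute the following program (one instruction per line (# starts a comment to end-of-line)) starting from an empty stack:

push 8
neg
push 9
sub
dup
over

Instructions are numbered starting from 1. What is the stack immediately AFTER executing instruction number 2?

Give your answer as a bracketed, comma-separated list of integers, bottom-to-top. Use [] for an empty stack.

Answer: [-8]

Derivation:
Step 1 ('push 8'): [8]
Step 2 ('neg'): [-8]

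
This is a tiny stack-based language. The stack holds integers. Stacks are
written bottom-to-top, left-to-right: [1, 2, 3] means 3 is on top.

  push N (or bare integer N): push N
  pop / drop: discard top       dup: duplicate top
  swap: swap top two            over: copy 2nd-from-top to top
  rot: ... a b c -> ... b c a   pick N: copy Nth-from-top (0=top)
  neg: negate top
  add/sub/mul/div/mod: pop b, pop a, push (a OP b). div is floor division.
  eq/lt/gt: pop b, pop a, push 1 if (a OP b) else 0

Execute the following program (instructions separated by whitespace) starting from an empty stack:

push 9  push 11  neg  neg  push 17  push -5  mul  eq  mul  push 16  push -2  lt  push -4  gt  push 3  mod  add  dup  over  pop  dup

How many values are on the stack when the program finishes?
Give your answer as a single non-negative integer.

After 'push 9': stack = [9] (depth 1)
After 'push 11': stack = [9, 11] (depth 2)
After 'neg': stack = [9, -11] (depth 2)
After 'neg': stack = [9, 11] (depth 2)
After 'push 17': stack = [9, 11, 17] (depth 3)
After 'push -5': stack = [9, 11, 17, -5] (depth 4)
After 'mul': stack = [9, 11, -85] (depth 3)
After 'eq': stack = [9, 0] (depth 2)
After 'mul': stack = [0] (depth 1)
After 'push 16': stack = [0, 16] (depth 2)
  ...
After 'lt': stack = [0, 0] (depth 2)
After 'push -4': stack = [0, 0, -4] (depth 3)
After 'gt': stack = [0, 1] (depth 2)
After 'push 3': stack = [0, 1, 3] (depth 3)
After 'mod': stack = [0, 1] (depth 2)
After 'add': stack = [1] (depth 1)
After 'dup': stack = [1, 1] (depth 2)
After 'over': stack = [1, 1, 1] (depth 3)
After 'pop': stack = [1, 1] (depth 2)
After 'dup': stack = [1, 1, 1] (depth 3)

Answer: 3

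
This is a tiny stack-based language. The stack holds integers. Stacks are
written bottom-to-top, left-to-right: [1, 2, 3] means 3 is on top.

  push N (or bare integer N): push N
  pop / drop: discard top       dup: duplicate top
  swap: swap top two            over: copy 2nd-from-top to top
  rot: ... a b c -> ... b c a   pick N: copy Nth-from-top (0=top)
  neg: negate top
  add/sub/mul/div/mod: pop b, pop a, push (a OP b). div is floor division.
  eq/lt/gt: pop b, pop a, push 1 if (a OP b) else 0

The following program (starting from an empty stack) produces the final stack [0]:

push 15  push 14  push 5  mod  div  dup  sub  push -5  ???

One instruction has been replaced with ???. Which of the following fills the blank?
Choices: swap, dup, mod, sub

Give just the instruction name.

Stack before ???: [0, -5]
Stack after ???:  [0]
Checking each choice:
  swap: produces [-5, 0]
  dup: produces [0, -5, -5]
  mod: MATCH
  sub: produces [5]


Answer: mod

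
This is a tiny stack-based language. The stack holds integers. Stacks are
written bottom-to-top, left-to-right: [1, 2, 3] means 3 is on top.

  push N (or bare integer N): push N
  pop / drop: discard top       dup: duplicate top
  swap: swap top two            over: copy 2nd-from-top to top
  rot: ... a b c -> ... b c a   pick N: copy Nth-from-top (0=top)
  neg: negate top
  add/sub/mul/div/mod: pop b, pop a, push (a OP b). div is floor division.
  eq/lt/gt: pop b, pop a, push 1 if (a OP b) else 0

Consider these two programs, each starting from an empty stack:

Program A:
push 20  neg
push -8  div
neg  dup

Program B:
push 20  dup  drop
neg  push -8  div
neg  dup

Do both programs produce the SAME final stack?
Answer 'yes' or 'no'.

Program A trace:
  After 'push 20': [20]
  After 'neg': [-20]
  After 'push -8': [-20, -8]
  After 'div': [2]
  After 'neg': [-2]
  After 'dup': [-2, -2]
Program A final stack: [-2, -2]

Program B trace:
  After 'push 20': [20]
  After 'dup': [20, 20]
  After 'drop': [20]
  After 'neg': [-20]
  After 'push -8': [-20, -8]
  After 'div': [2]
  After 'neg': [-2]
  After 'dup': [-2, -2]
Program B final stack: [-2, -2]
Same: yes

Answer: yes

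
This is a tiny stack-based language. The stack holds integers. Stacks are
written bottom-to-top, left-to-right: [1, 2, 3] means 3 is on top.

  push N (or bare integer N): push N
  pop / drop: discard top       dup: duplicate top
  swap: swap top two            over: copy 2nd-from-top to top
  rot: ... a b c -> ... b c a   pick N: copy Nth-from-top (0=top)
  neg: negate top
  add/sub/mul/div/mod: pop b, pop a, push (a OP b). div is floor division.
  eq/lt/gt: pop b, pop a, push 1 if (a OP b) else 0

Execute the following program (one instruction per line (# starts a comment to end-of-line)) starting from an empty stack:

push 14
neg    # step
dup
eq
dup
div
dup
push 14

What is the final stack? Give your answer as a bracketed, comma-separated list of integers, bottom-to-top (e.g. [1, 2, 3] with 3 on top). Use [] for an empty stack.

After 'push 14': [14]
After 'neg': [-14]
After 'dup': [-14, -14]
After 'eq': [1]
After 'dup': [1, 1]
After 'div': [1]
After 'dup': [1, 1]
After 'push 14': [1, 1, 14]

Answer: [1, 1, 14]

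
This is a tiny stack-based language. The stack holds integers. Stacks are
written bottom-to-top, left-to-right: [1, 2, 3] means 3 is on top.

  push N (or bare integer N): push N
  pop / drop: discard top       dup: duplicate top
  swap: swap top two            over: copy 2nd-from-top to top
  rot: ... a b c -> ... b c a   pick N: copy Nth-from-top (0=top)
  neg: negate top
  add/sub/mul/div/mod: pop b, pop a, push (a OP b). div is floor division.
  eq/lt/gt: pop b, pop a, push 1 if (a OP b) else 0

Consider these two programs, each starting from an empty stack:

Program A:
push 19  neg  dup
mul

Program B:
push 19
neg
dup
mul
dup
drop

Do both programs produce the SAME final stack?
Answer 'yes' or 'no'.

Program A trace:
  After 'push 19': [19]
  After 'neg': [-19]
  After 'dup': [-19, -19]
  After 'mul': [361]
Program A final stack: [361]

Program B trace:
  After 'push 19': [19]
  After 'neg': [-19]
  After 'dup': [-19, -19]
  After 'mul': [361]
  After 'dup': [361, 361]
  After 'drop': [361]
Program B final stack: [361]
Same: yes

Answer: yes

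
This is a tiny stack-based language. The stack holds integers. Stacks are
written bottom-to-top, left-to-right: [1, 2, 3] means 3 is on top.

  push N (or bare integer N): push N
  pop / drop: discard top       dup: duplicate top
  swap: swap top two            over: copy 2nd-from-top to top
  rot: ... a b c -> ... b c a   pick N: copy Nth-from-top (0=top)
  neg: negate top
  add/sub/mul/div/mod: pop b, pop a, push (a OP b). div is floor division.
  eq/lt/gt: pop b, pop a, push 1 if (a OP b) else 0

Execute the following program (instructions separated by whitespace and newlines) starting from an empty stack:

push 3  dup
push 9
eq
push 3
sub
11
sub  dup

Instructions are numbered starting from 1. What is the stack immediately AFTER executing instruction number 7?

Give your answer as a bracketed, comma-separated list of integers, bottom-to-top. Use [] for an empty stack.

Step 1 ('push 3'): [3]
Step 2 ('dup'): [3, 3]
Step 3 ('push 9'): [3, 3, 9]
Step 4 ('eq'): [3, 0]
Step 5 ('push 3'): [3, 0, 3]
Step 6 ('sub'): [3, -3]
Step 7 ('11'): [3, -3, 11]

Answer: [3, -3, 11]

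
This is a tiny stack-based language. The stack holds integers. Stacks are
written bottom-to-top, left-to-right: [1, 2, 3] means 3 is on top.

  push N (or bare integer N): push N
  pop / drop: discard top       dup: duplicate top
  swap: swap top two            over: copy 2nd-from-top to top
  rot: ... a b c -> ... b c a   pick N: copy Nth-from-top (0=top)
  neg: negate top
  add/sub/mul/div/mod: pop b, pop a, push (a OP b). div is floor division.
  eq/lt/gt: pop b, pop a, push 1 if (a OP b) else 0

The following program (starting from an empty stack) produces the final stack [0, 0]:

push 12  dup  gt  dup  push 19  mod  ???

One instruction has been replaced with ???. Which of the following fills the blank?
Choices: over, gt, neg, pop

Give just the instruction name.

Stack before ???: [0, 0]
Stack after ???:  [0, 0]
Checking each choice:
  over: produces [0, 0, 0]
  gt: produces [0]
  neg: MATCH
  pop: produces [0]


Answer: neg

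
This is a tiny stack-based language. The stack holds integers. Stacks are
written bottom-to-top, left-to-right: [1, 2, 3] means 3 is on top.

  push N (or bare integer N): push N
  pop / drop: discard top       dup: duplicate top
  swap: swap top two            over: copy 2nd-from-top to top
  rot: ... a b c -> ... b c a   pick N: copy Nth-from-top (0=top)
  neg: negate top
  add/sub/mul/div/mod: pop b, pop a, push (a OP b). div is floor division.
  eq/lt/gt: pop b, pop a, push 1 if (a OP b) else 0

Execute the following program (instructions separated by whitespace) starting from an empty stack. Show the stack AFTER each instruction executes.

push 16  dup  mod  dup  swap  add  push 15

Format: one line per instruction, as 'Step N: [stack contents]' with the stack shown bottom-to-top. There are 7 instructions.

Step 1: [16]
Step 2: [16, 16]
Step 3: [0]
Step 4: [0, 0]
Step 5: [0, 0]
Step 6: [0]
Step 7: [0, 15]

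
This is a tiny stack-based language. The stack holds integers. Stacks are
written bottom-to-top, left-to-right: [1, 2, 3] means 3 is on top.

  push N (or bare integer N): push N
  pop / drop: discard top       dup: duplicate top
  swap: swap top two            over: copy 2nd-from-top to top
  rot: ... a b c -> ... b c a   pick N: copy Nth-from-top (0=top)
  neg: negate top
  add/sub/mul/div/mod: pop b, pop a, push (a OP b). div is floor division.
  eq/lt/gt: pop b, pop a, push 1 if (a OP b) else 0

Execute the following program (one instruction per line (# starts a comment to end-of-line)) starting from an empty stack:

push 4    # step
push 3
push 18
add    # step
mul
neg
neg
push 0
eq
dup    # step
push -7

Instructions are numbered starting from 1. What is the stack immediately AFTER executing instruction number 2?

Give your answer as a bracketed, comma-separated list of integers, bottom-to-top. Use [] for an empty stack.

Step 1 ('push 4'): [4]
Step 2 ('push 3'): [4, 3]

Answer: [4, 3]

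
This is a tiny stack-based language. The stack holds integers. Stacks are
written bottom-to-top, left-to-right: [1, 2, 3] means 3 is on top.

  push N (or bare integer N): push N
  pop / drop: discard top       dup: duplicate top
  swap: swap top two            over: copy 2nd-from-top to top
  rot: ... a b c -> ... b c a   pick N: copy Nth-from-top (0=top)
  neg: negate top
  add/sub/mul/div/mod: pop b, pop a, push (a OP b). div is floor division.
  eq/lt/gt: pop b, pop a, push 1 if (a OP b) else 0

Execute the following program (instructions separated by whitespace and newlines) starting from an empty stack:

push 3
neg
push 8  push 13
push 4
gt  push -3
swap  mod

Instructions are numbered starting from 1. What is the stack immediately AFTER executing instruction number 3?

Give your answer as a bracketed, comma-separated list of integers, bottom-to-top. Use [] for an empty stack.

Answer: [-3, 8]

Derivation:
Step 1 ('push 3'): [3]
Step 2 ('neg'): [-3]
Step 3 ('push 8'): [-3, 8]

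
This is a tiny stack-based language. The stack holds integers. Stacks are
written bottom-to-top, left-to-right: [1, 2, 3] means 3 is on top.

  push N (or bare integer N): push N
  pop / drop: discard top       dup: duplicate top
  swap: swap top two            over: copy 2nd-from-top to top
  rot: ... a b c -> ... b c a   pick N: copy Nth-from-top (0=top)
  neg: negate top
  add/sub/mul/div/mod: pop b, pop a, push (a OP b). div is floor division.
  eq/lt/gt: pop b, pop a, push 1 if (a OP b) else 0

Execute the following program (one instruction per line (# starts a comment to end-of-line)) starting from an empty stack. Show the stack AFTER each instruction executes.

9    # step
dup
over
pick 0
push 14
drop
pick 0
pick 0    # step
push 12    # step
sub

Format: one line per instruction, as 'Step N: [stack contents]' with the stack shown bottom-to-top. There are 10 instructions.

Step 1: [9]
Step 2: [9, 9]
Step 3: [9, 9, 9]
Step 4: [9, 9, 9, 9]
Step 5: [9, 9, 9, 9, 14]
Step 6: [9, 9, 9, 9]
Step 7: [9, 9, 9, 9, 9]
Step 8: [9, 9, 9, 9, 9, 9]
Step 9: [9, 9, 9, 9, 9, 9, 12]
Step 10: [9, 9, 9, 9, 9, -3]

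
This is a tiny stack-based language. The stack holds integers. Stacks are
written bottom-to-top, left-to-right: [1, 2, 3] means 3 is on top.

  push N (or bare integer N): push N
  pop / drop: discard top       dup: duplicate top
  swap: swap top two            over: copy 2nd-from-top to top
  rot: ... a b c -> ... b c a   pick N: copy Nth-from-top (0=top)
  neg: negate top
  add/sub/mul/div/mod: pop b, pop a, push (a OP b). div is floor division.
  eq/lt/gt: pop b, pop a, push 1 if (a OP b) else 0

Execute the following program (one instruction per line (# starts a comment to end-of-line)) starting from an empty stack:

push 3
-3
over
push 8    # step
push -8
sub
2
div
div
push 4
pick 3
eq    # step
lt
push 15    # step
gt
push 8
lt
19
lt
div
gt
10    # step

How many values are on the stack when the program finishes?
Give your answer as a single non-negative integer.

After 'push 3': stack = [3] (depth 1)
After 'push -3': stack = [3, -3] (depth 2)
After 'over': stack = [3, -3, 3] (depth 3)
After 'push 8': stack = [3, -3, 3, 8] (depth 4)
After 'push -8': stack = [3, -3, 3, 8, -8] (depth 5)
After 'sub': stack = [3, -3, 3, 16] (depth 4)
After 'push 2': stack = [3, -3, 3, 16, 2] (depth 5)
After 'div': stack = [3, -3, 3, 8] (depth 4)
After 'div': stack = [3, -3, 0] (depth 3)
After 'push 4': stack = [3, -3, 0, 4] (depth 4)
  ...
After 'lt': stack = [3, -3, 0] (depth 3)
After 'push 15': stack = [3, -3, 0, 15] (depth 4)
After 'gt': stack = [3, -3, 0] (depth 3)
After 'push 8': stack = [3, -3, 0, 8] (depth 4)
After 'lt': stack = [3, -3, 1] (depth 3)
After 'push 19': stack = [3, -3, 1, 19] (depth 4)
After 'lt': stack = [3, -3, 1] (depth 3)
After 'div': stack = [3, -3] (depth 2)
After 'gt': stack = [1] (depth 1)
After 'push 10': stack = [1, 10] (depth 2)

Answer: 2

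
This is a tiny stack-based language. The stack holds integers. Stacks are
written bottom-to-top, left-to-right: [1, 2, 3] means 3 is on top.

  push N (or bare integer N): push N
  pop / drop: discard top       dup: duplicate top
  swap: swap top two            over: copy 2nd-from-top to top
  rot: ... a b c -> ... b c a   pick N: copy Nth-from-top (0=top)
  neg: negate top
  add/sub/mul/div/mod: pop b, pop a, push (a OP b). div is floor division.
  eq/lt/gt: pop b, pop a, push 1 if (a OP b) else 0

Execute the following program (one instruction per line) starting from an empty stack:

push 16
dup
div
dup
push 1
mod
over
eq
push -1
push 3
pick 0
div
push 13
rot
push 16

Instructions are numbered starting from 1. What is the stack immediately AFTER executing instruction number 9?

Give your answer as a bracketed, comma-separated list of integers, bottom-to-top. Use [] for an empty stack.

Answer: [1, 0, -1]

Derivation:
Step 1 ('push 16'): [16]
Step 2 ('dup'): [16, 16]
Step 3 ('div'): [1]
Step 4 ('dup'): [1, 1]
Step 5 ('push 1'): [1, 1, 1]
Step 6 ('mod'): [1, 0]
Step 7 ('over'): [1, 0, 1]
Step 8 ('eq'): [1, 0]
Step 9 ('push -1'): [1, 0, -1]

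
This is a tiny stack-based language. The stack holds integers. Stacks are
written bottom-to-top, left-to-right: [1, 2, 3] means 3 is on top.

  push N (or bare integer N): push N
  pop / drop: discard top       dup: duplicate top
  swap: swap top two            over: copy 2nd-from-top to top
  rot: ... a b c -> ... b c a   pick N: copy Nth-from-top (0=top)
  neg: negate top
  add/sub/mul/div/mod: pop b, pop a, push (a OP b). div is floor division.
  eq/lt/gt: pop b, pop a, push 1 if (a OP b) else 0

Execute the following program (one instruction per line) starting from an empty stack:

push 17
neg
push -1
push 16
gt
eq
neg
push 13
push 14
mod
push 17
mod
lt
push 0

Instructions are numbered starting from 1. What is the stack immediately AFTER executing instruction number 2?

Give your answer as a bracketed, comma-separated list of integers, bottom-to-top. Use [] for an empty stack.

Step 1 ('push 17'): [17]
Step 2 ('neg'): [-17]

Answer: [-17]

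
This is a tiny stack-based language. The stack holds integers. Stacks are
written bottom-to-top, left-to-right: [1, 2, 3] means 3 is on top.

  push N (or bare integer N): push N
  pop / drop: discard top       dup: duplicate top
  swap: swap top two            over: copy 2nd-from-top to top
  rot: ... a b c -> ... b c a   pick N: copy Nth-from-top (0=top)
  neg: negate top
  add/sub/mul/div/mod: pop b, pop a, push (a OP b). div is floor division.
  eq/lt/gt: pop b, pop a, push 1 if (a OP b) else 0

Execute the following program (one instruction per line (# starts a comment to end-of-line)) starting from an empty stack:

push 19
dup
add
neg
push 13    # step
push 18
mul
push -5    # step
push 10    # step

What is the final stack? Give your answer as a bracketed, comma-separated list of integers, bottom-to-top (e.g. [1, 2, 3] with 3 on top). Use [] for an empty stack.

After 'push 19': [19]
After 'dup': [19, 19]
After 'add': [38]
After 'neg': [-38]
After 'push 13': [-38, 13]
After 'push 18': [-38, 13, 18]
After 'mul': [-38, 234]
After 'push -5': [-38, 234, -5]
After 'push 10': [-38, 234, -5, 10]

Answer: [-38, 234, -5, 10]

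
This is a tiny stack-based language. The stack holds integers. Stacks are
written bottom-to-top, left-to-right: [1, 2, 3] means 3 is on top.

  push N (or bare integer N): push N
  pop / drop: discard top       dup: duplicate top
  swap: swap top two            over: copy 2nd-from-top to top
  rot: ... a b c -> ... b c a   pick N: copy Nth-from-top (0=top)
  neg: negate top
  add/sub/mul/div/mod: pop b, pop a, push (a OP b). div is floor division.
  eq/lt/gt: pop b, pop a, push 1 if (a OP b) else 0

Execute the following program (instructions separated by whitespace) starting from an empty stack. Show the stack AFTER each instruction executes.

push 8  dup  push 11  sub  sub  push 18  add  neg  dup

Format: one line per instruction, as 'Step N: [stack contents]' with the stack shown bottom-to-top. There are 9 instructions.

Step 1: [8]
Step 2: [8, 8]
Step 3: [8, 8, 11]
Step 4: [8, -3]
Step 5: [11]
Step 6: [11, 18]
Step 7: [29]
Step 8: [-29]
Step 9: [-29, -29]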